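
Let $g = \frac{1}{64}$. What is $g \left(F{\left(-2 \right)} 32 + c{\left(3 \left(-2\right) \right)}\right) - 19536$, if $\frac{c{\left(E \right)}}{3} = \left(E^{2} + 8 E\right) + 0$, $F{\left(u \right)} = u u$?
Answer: $- \frac{312553}{16} \approx -19535.0$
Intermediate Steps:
$g = \frac{1}{64} \approx 0.015625$
$F{\left(u \right)} = u^{2}$
$c{\left(E \right)} = 3 E^{2} + 24 E$ ($c{\left(E \right)} = 3 \left(\left(E^{2} + 8 E\right) + 0\right) = 3 \left(E^{2} + 8 E\right) = 3 E^{2} + 24 E$)
$g \left(F{\left(-2 \right)} 32 + c{\left(3 \left(-2\right) \right)}\right) - 19536 = \frac{\left(-2\right)^{2} \cdot 32 + 3 \cdot 3 \left(-2\right) \left(8 + 3 \left(-2\right)\right)}{64} - 19536 = \frac{4 \cdot 32 + 3 \left(-6\right) \left(8 - 6\right)}{64} - 19536 = \frac{128 + 3 \left(-6\right) 2}{64} - 19536 = \frac{128 - 36}{64} - 19536 = \frac{1}{64} \cdot 92 - 19536 = \frac{23}{16} - 19536 = - \frac{312553}{16}$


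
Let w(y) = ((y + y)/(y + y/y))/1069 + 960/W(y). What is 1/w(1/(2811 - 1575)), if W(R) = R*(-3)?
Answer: -1322353/523017058558 ≈ -2.5283e-6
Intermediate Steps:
W(R) = -3*R
w(y) = -320/y + 2*y/(1069*(1 + y)) (w(y) = ((y + y)/(y + y/y))/1069 + 960/((-3*y)) = ((2*y)/(y + 1))*(1/1069) + 960*(-1/(3*y)) = ((2*y)/(1 + y))*(1/1069) - 320/y = (2*y/(1 + y))*(1/1069) - 320/y = 2*y/(1069*(1 + y)) - 320/y = -320/y + 2*y/(1069*(1 + y)))
1/w(1/(2811 - 1575)) = 1/(2*(-171040 + (1/(2811 - 1575))**2 - 171040/(2811 - 1575))/(1069*(1/(2811 - 1575))*(1 + 1/(2811 - 1575)))) = 1/(2*(-171040 + (1/1236)**2 - 171040/1236)/(1069*(1/1236)*(1 + 1/1236))) = 1/(2*(-171040 + (1/1236)**2 - 171040*1/1236)/(1069*(1/1236)*(1 + 1/1236))) = 1/((2/1069)*1236*(-171040 + 1/1527696 - 42760/309)/(1237/1236)) = 1/((2/1069)*1236*(1236/1237)*(-261508529279/1527696)) = 1/(-523017058558/1322353) = -1322353/523017058558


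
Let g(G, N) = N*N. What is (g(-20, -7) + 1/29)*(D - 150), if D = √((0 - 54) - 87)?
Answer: -213300/29 + 1422*I*√141/29 ≈ -7355.2 + 582.25*I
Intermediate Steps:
D = I*√141 (D = √(-54 - 87) = √(-141) = I*√141 ≈ 11.874*I)
g(G, N) = N²
(g(-20, -7) + 1/29)*(D - 150) = ((-7)² + 1/29)*(I*√141 - 150) = (49 + 1/29)*(-150 + I*√141) = 1422*(-150 + I*√141)/29 = -213300/29 + 1422*I*√141/29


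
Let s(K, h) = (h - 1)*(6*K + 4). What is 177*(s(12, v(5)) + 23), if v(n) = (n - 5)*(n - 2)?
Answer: -9381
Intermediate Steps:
v(n) = (-5 + n)*(-2 + n)
s(K, h) = (-1 + h)*(4 + 6*K)
177*(s(12, v(5)) + 23) = 177*((-4 - 6*12 + 4*(10 + 5² - 7*5) + 6*12*(10 + 5² - 7*5)) + 23) = 177*((-4 - 72 + 4*(10 + 25 - 35) + 6*12*(10 + 25 - 35)) + 23) = 177*((-4 - 72 + 4*0 + 6*12*0) + 23) = 177*((-4 - 72 + 0 + 0) + 23) = 177*(-76 + 23) = 177*(-53) = -9381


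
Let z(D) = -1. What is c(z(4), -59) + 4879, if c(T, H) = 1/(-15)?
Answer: 73184/15 ≈ 4878.9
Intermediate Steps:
c(T, H) = -1/15
c(z(4), -59) + 4879 = -1/15 + 4879 = 73184/15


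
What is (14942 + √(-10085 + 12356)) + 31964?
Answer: 46906 + √2271 ≈ 46954.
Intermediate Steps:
(14942 + √(-10085 + 12356)) + 31964 = (14942 + √2271) + 31964 = 46906 + √2271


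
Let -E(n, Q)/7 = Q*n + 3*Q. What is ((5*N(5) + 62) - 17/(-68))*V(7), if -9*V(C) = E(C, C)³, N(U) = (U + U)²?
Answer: 66148150250/9 ≈ 7.3498e+9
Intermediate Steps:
N(U) = 4*U² (N(U) = (2*U)² = 4*U²)
E(n, Q) = -21*Q - 7*Q*n (E(n, Q) = -7*(Q*n + 3*Q) = -7*(3*Q + Q*n) = -21*Q - 7*Q*n)
V(C) = 343*C³*(3 + C)³/9 (V(C) = -(-343*C³*(3 + C)³)/9 = -(-343)*C³*(3 + C)³/9 = 343*C³*(3 + C)³/9)
((5*N(5) + 62) - 17/(-68))*V(7) = ((5*(4*5²) + 62) - 17/(-68))*((343/9)*7³*(3 + 7)³) = ((5*(4*25) + 62) - 17*(-1/68))*((343/9)*343*10³) = ((5*100 + 62) + ¼)*((343/9)*343*1000) = ((500 + 62) + ¼)*(117649000/9) = (562 + ¼)*(117649000/9) = (2249/4)*(117649000/9) = 66148150250/9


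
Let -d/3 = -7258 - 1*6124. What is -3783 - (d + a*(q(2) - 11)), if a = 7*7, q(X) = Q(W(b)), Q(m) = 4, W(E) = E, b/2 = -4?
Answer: -43586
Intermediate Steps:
b = -8 (b = 2*(-4) = -8)
q(X) = 4
a = 49
d = 40146 (d = -3*(-7258 - 1*6124) = -3*(-7258 - 6124) = -3*(-13382) = 40146)
-3783 - (d + a*(q(2) - 11)) = -3783 - (40146 + 49*(4 - 11)) = -3783 - (40146 + 49*(-7)) = -3783 - (40146 - 343) = -3783 - 1*39803 = -3783 - 39803 = -43586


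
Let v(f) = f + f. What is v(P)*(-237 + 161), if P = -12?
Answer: 1824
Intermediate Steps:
v(f) = 2*f
v(P)*(-237 + 161) = (2*(-12))*(-237 + 161) = -24*(-76) = 1824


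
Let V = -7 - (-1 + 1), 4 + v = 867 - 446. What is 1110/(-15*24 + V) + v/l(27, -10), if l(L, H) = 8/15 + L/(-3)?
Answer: -2436555/46609 ≈ -52.276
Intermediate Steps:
v = 417 (v = -4 + (867 - 446) = -4 + 421 = 417)
V = -7 (V = -7 - 1*0 = -7 + 0 = -7)
l(L, H) = 8/15 - L/3 (l(L, H) = 8*(1/15) + L*(-1/3) = 8/15 - L/3)
1110/(-15*24 + V) + v/l(27, -10) = 1110/(-15*24 - 7) + 417/(8/15 - 1/3*27) = 1110/(-360 - 7) + 417/(8/15 - 9) = 1110/(-367) + 417/(-127/15) = 1110*(-1/367) + 417*(-15/127) = -1110/367 - 6255/127 = -2436555/46609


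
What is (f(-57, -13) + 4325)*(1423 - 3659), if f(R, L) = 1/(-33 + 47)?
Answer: -67696018/7 ≈ -9.6709e+6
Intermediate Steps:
f(R, L) = 1/14
(f(-57, -13) + 4325)*(1423 - 3659) = (1/14 + 4325)*(1423 - 3659) = (60551/14)*(-2236) = -67696018/7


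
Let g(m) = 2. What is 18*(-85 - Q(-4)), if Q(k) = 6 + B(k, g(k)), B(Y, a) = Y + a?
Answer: -1602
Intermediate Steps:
Q(k) = 8 + k (Q(k) = 6 + (k + 2) = 6 + (2 + k) = 8 + k)
18*(-85 - Q(-4)) = 18*(-85 - (8 - 4)) = 18*(-85 - 1*4) = 18*(-85 - 4) = 18*(-89) = -1602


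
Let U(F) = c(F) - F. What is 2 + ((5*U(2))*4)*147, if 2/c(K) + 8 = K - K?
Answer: -6613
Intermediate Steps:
c(K) = -1/4 (c(K) = 2/(-8 + (K - K)) = 2/(-8 + 0) = 2/(-8) = 2*(-1/8) = -1/4)
U(F) = -1/4 - F
2 + ((5*U(2))*4)*147 = 2 + ((5*(-1/4 - 1*2))*4)*147 = 2 + ((5*(-1/4 - 2))*4)*147 = 2 + ((5*(-9/4))*4)*147 = 2 - 45/4*4*147 = 2 - 45*147 = 2 - 6615 = -6613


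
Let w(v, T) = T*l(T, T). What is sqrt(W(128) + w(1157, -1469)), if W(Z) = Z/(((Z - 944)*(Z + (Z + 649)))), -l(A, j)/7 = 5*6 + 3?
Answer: sqrt(722888450390235)/46155 ≈ 582.53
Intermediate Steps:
l(A, j) = -231 (l(A, j) = -7*(5*6 + 3) = -7*(30 + 3) = -7*33 = -231)
w(v, T) = -231*T (w(v, T) = T*(-231) = -231*T)
W(Z) = Z/((-944 + Z)*(649 + 2*Z)) (W(Z) = Z/(((-944 + Z)*(Z + (649 + Z)))) = Z/(((-944 + Z)*(649 + 2*Z))) = Z*(1/((-944 + Z)*(649 + 2*Z))) = Z/((-944 + Z)*(649 + 2*Z)))
sqrt(W(128) + w(1157, -1469)) = sqrt(128/(-612656 - 1239*128 + 2*128**2) - 231*(-1469)) = sqrt(128/(-612656 - 158592 + 2*16384) + 339339) = sqrt(128/(-612656 - 158592 + 32768) + 339339) = sqrt(128/(-738480) + 339339) = sqrt(128*(-1/738480) + 339339) = sqrt(-8/46155 + 339339) = sqrt(15662191537/46155) = sqrt(722888450390235)/46155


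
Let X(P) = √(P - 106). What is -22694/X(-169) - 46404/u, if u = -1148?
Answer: 11601/287 + 22694*I*√11/55 ≈ 40.422 + 1368.5*I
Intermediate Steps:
X(P) = √(-106 + P)
-22694/X(-169) - 46404/u = -22694/√(-106 - 169) - 46404/(-1148) = -22694*(-I*√11/55) - 46404*(-1/1148) = -22694*(-I*√11/55) + 11601/287 = -(-22694)*I*√11/55 + 11601/287 = 22694*I*√11/55 + 11601/287 = 11601/287 + 22694*I*√11/55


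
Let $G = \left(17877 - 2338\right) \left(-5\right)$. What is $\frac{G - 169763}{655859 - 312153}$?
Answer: $- \frac{123729}{171853} \approx -0.71997$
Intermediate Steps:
$G = -77695$ ($G = \left(17877 - 2338\right) \left(-5\right) = 15539 \left(-5\right) = -77695$)
$\frac{G - 169763}{655859 - 312153} = \frac{-77695 - 169763}{655859 - 312153} = - \frac{247458}{343706} = \left(-247458\right) \frac{1}{343706} = - \frac{123729}{171853}$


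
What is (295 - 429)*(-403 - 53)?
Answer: 61104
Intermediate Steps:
(295 - 429)*(-403 - 53) = -134*(-456) = 61104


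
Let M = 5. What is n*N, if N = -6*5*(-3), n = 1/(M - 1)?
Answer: 45/2 ≈ 22.500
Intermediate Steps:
n = 1/4 (n = 1/(5 - 1) = 1/4 ≈ 0.25000)
N = 90 (N = -30*(-3) = 90)
n*N = (1/4)*90 = 45/2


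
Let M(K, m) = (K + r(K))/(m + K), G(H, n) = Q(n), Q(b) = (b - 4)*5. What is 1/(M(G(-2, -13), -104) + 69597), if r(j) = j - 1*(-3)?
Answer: 189/13154000 ≈ 1.4368e-5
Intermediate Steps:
r(j) = 3 + j (r(j) = j + 3 = 3 + j)
Q(b) = -20 + 5*b (Q(b) = (-4 + b)*5 = -20 + 5*b)
G(H, n) = -20 + 5*n
M(K, m) = (3 + 2*K)/(K + m) (M(K, m) = (K + (3 + K))/(m + K) = (3 + 2*K)/(K + m))
1/(M(G(-2, -13), -104) + 69597) = 1/((3 + 2*(-20 + 5*(-13)))/((-20 + 5*(-13)) - 104) + 69597) = 1/((3 + 2*(-20 - 65))/((-20 - 65) - 104) + 69597) = 1/((3 + 2*(-85))/(-85 - 104) + 69597) = 1/((3 - 170)/(-189) + 69597) = 1/(-1/189*(-167) + 69597) = 1/(167/189 + 69597) = 1/(13154000/189) = 189/13154000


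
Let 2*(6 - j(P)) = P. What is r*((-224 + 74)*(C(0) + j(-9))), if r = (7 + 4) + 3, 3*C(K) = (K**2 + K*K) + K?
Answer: -22050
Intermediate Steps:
C(K) = K/3 + 2*K**2/3 (C(K) = ((K**2 + K*K) + K)/3 = ((K**2 + K**2) + K)/3 = (2*K**2 + K)/3 = (K + 2*K**2)/3 = K/3 + 2*K**2/3)
r = 14 (r = 11 + 3 = 14)
j(P) = 6 - P/2
r*((-224 + 74)*(C(0) + j(-9))) = 14*((-224 + 74)*((1/3)*0*(1 + 2*0) + (6 - 1/2*(-9)))) = 14*(-150*((1/3)*0*(1 + 0) + (6 + 9/2))) = 14*(-150*((1/3)*0*1 + 21/2)) = 14*(-150*(0 + 21/2)) = 14*(-150*21/2) = 14*(-1575) = -22050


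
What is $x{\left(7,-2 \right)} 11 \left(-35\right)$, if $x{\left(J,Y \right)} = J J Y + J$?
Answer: $35035$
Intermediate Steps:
$x{\left(J,Y \right)} = J + Y J^{2}$ ($x{\left(J,Y \right)} = J^{2} Y + J = Y J^{2} + J = J + Y J^{2}$)
$x{\left(7,-2 \right)} 11 \left(-35\right) = 7 \left(1 + 7 \left(-2\right)\right) 11 \left(-35\right) = 7 \left(1 - 14\right) 11 \left(-35\right) = 7 \left(-13\right) 11 \left(-35\right) = \left(-91\right) 11 \left(-35\right) = \left(-1001\right) \left(-35\right) = 35035$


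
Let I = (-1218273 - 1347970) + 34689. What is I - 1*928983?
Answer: -3460537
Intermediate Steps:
I = -2531554 (I = -2566243 + 34689 = -2531554)
I - 1*928983 = -2531554 - 1*928983 = -2531554 - 928983 = -3460537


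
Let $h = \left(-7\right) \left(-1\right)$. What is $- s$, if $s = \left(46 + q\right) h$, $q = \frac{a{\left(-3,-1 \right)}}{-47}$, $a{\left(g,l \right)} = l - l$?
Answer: $-322$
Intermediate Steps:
$a{\left(g,l \right)} = 0$
$h = 7$
$q = 0$ ($q = \frac{0}{-47} = 0 \left(- \frac{1}{47}\right) = 0$)
$s = 322$ ($s = \left(46 + 0\right) 7 = 46 \cdot 7 = 322$)
$- s = \left(-1\right) 322 = -322$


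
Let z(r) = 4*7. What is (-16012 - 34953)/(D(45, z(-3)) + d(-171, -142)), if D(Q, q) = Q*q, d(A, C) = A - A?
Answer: -10193/252 ≈ -40.448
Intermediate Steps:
d(A, C) = 0
z(r) = 28
(-16012 - 34953)/(D(45, z(-3)) + d(-171, -142)) = (-16012 - 34953)/(45*28 + 0) = -50965/(1260 + 0) = -50965/1260 = -50965*1/1260 = -10193/252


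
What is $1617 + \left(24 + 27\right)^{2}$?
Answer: $4218$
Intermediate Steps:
$1617 + \left(24 + 27\right)^{2} = 1617 + 51^{2} = 1617 + 2601 = 4218$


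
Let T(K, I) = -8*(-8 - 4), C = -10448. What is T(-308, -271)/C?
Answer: -6/653 ≈ -0.0091884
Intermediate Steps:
T(K, I) = 96 (T(K, I) = -8*(-12) = 96)
T(-308, -271)/C = 96/(-10448) = 96*(-1/10448) = -6/653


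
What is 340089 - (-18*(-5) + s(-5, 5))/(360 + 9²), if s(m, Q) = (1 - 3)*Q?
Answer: 149979169/441 ≈ 3.4009e+5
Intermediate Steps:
s(m, Q) = -2*Q
340089 - (-18*(-5) + s(-5, 5))/(360 + 9²) = 340089 - (-18*(-5) - 2*5)/(360 + 9²) = 340089 - (-3*(-30) - 10)/(360 + 81) = 340089 - (90 - 10)/441 = 340089 - 80/441 = 149979169/441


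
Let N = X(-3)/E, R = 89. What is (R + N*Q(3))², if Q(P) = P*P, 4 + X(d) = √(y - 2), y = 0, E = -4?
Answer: 76751/8 - 441*I*√2 ≈ 9593.9 - 623.67*I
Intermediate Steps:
X(d) = -4 + I*√2 (X(d) = -4 + √(0 - 2) = -4 + √(-2) = -4 + I*√2)
N = 1 - I*√2/4 (N = (-4 + I*√2)/(-4) = (-4 + I*√2)*(-¼) = 1 - I*√2/4 ≈ 1.0 - 0.35355*I)
Q(P) = P²
(R + N*Q(3))² = (89 + (1 - I*√2/4)*3²)² = (89 + (1 - I*√2/4)*9)² = (89 + (9 - 9*I*√2/4))² = (98 - 9*I*√2/4)²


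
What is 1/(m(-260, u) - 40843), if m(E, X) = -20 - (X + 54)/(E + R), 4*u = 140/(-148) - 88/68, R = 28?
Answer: -583712/23852089001 ≈ -2.4472e-5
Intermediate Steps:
u = -1409/2516 (u = (140/(-148) - 88/68)/4 = (140*(-1/148) - 88*1/68)/4 = (-35/37 - 22/17)/4 = (1/4)*(-1409/629) = -1409/2516 ≈ -0.56002)
m(E, X) = -20 - (54 + X)/(28 + E) (m(E, X) = -20 - (X + 54)/(E + 28) = -20 - (54 + X)/(28 + E))
1/(m(-260, u) - 40843) = 1/((-614 - 1*(-1409/2516) - 20*(-260))/(28 - 260) - 40843) = 1/((-614 + 1409/2516 + 5200)/(-232) - 40843) = 1/(-1/232*11539785/2516 - 40843) = 1/(-11539785/583712 - 40843) = 1/(-23852089001/583712) = -583712/23852089001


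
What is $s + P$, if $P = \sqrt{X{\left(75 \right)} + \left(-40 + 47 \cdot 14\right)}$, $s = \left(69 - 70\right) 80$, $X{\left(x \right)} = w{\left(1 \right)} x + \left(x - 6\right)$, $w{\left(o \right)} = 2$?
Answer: $-80 + 3 \sqrt{93} \approx -51.069$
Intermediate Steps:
$X{\left(x \right)} = -6 + 3 x$ ($X{\left(x \right)} = 2 x + \left(x - 6\right) = 2 x + \left(-6 + x\right) = -6 + 3 x$)
$s = -80$ ($s = \left(-1\right) 80 = -80$)
$P = 3 \sqrt{93}$ ($P = \sqrt{\left(-6 + 3 \cdot 75\right) + \left(-40 + 47 \cdot 14\right)} = \sqrt{\left(-6 + 225\right) + \left(-40 + 658\right)} = \sqrt{219 + 618} = \sqrt{837} = 3 \sqrt{93} \approx 28.931$)
$s + P = -80 + 3 \sqrt{93}$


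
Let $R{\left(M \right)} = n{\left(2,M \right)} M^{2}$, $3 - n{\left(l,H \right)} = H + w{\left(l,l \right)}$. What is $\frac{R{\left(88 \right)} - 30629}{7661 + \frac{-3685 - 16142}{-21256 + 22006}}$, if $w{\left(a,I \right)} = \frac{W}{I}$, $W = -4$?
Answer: $- \frac{168345250}{1908641} \approx -88.202$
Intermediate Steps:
$w{\left(a,I \right)} = - \frac{4}{I}$
$n{\left(l,H \right)} = 3 - H + \frac{4}{l}$ ($n{\left(l,H \right)} = 3 - \left(H - \frac{4}{l}\right) = 3 - H + \frac{4}{l}$)
$R{\left(M \right)} = M^{2} \left(5 - M\right)$ ($R{\left(M \right)} = \left(3 - M + \frac{4}{2}\right) M^{2} = \left(3 - M + 4 \cdot \frac{1}{2}\right) M^{2} = \left(3 - M + 2\right) M^{2} = \left(5 - M\right) M^{2} = M^{2} \left(5 - M\right)$)
$\frac{R{\left(88 \right)} - 30629}{7661 + \frac{-3685 - 16142}{-21256 + 22006}} = \frac{88^{2} \left(5 - 88\right) - 30629}{7661 + \frac{-3685 - 16142}{-21256 + 22006}} = \frac{7744 \left(5 - 88\right) - 30629}{7661 - \frac{19827}{750}} = \frac{7744 \left(-83\right) - 30629}{7661 - \frac{6609}{250}} = \frac{-642752 - 30629}{7661 - \frac{6609}{250}} = - \frac{673381}{\frac{1908641}{250}} = \left(-673381\right) \frac{250}{1908641} = - \frac{168345250}{1908641}$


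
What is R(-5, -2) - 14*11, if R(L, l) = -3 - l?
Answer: -155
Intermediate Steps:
R(-5, -2) - 14*11 = (-3 - 1*(-2)) - 14*11 = (-3 + 2) - 154 = -1 - 154 = -155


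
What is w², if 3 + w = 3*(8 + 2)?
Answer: 729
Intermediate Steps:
w = 27 (w = -3 + 3*(8 + 2) = -3 + 3*10 = -3 + 30 = 27)
w² = 27² = 729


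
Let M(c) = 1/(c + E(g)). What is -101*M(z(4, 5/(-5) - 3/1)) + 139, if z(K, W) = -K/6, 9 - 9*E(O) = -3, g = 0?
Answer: -25/2 ≈ -12.500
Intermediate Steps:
E(O) = 4/3 (E(O) = 1 - ⅑*(-3) = 1 + ⅓ = 4/3)
z(K, W) = -K/6
M(c) = 1/(4/3 + c) (M(c) = 1/(c + 4/3) = 1/(4/3 + c))
-101*M(z(4, 5/(-5) - 3/1)) + 139 = -303/(4 + 3*(-⅙*4)) + 139 = -303/(4 + 3*(-⅔)) + 139 = -303/(4 - 2) + 139 = -303/2 + 139 = -25/2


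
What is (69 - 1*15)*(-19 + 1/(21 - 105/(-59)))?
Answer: -229293/224 ≈ -1023.6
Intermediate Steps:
(69 - 1*15)*(-19 + 1/(21 - 105/(-59))) = (69 - 15)*(-19 + 1/(21 - 105*(-1/59))) = 54*(-19 + 1/(21 + 105/59)) = 54*(-19 + 1/(1344/59)) = 54*(-19 + 59/1344) = 54*(-25477/1344) = -229293/224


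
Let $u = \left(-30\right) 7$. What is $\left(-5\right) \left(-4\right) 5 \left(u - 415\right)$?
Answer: $-62500$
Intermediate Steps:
$u = -210$
$\left(-5\right) \left(-4\right) 5 \left(u - 415\right) = \left(-5\right) \left(-4\right) 5 \left(-210 - 415\right) = 20 \cdot 5 \left(-625\right) = 100 \left(-625\right) = -62500$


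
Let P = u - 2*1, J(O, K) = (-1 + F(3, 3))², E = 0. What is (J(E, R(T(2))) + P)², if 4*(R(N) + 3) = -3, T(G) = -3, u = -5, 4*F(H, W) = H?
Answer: 12321/256 ≈ 48.129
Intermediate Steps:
F(H, W) = H/4
R(N) = -15/4 (R(N) = -3 + (¼)*(-3) = -3 - ¾ = -15/4)
J(O, K) = 1/16 (J(O, K) = (-1 + (¼)*3)² = (-1 + ¾)² = (-¼)² = 1/16)
P = -7 (P = -5 - 2*1 = -5 - 2 = -7)
(J(E, R(T(2))) + P)² = (1/16 - 7)² = (-111/16)² = 12321/256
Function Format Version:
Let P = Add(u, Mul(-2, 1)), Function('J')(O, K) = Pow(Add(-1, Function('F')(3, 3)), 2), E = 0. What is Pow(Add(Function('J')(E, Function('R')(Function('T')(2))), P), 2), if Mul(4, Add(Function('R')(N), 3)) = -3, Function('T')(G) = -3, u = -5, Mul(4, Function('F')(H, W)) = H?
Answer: Rational(12321, 256) ≈ 48.129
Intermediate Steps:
Function('F')(H, W) = Mul(Rational(1, 4), H)
Function('R')(N) = Rational(-15, 4) (Function('R')(N) = Add(-3, Mul(Rational(1, 4), -3)) = Add(-3, Rational(-3, 4)) = Rational(-15, 4))
Function('J')(O, K) = Rational(1, 16) (Function('J')(O, K) = Pow(Add(-1, Mul(Rational(1, 4), 3)), 2) = Pow(Add(-1, Rational(3, 4)), 2) = Pow(Rational(-1, 4), 2) = Rational(1, 16))
P = -7 (P = Add(-5, Mul(-2, 1)) = Add(-5, -2) = -7)
Pow(Add(Function('J')(E, Function('R')(Function('T')(2))), P), 2) = Pow(Add(Rational(1, 16), -7), 2) = Pow(Rational(-111, 16), 2) = Rational(12321, 256)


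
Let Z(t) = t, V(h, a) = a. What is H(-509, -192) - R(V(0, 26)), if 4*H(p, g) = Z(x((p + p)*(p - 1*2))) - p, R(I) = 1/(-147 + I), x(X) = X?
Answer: 63005551/484 ≈ 1.3018e+5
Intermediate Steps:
H(p, g) = -p/4 + p*(-2 + p)/2 (H(p, g) = ((p + p)*(p - 1*2) - p)/4 = ((2*p)*(p - 2) - p)/4 = ((2*p)*(-2 + p) - p)/4 = (2*p*(-2 + p) - p)/4 = (-p + 2*p*(-2 + p))/4 = -p/4 + p*(-2 + p)/2)
H(-509, -192) - R(V(0, 26)) = (¼)*(-509)*(-5 + 2*(-509)) - 1/(-147 + 26) = (¼)*(-509)*(-5 - 1018) - 1/(-121) = (¼)*(-509)*(-1023) - 1*(-1/121) = 520707/4 + 1/121 = 63005551/484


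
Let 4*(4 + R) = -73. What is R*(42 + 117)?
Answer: -14151/4 ≈ -3537.8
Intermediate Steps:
R = -89/4 (R = -4 + (1/4)*(-73) = -4 - 73/4 = -89/4 ≈ -22.250)
R*(42 + 117) = -89*(42 + 117)/4 = -89/4*159 = -14151/4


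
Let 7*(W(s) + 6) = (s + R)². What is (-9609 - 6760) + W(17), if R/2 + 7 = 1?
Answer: -114600/7 ≈ -16371.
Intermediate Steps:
R = -12 (R = -14 + 2*1 = -14 + 2 = -12)
W(s) = -6 + (-12 + s)²/7 (W(s) = -6 + (s - 12)²/7 = -6 + (-12 + s)²/7)
(-9609 - 6760) + W(17) = (-9609 - 6760) + (-6 + (-12 + 17)²/7) = -16369 + (-6 + (⅐)*5²) = -16369 + (-6 + (⅐)*25) = -16369 + (-6 + 25/7) = -16369 - 17/7 = -114600/7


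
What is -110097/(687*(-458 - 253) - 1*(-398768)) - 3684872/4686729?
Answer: 185502317905/420348037281 ≈ 0.44131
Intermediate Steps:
-110097/(687*(-458 - 253) - 1*(-398768)) - 3684872/4686729 = -110097/(687*(-711) + 398768) - 3684872*1/4686729 = -110097/(-488457 + 398768) - 3684872/4686729 = -110097/(-89689) - 3684872/4686729 = -110097*(-1/89689) - 3684872/4686729 = 110097/89689 - 3684872/4686729 = 185502317905/420348037281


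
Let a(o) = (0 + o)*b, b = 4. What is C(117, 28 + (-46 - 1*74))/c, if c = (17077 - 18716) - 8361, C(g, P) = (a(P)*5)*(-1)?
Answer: -23/125 ≈ -0.18400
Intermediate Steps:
a(o) = 4*o (a(o) = (0 + o)*4 = o*4 = 4*o)
C(g, P) = -20*P (C(g, P) = ((4*P)*5)*(-1) = (20*P)*(-1) = -20*P)
c = -10000 (c = -1639 - 8361 = -10000)
C(117, 28 + (-46 - 1*74))/c = -20*(28 + (-46 - 1*74))/(-10000) = -20*(28 + (-46 - 74))*(-1/10000) = -20*(28 - 120)*(-1/10000) = -20*(-92)*(-1/10000) = 1840*(-1/10000) = -23/125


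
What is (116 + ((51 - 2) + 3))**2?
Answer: 28224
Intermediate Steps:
(116 + ((51 - 2) + 3))**2 = (116 + (49 + 3))**2 = (116 + 52)**2 = 168**2 = 28224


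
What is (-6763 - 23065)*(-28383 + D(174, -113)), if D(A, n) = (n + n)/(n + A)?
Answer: 51649836692/61 ≈ 8.4672e+8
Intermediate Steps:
D(A, n) = 2*n/(A + n) (D(A, n) = (2*n)/(A + n) = 2*n/(A + n))
(-6763 - 23065)*(-28383 + D(174, -113)) = (-6763 - 23065)*(-28383 + 2*(-113)/(174 - 113)) = -29828*(-28383 + 2*(-113)/61) = -29828*(-28383 + 2*(-113)*(1/61)) = -29828*(-28383 - 226/61) = -29828*(-1731589/61) = 51649836692/61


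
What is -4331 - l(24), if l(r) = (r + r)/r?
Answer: -4333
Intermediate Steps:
l(r) = 2 (l(r) = (2*r)/r = 2)
-4331 - l(24) = -4331 - 1*2 = -4331 - 2 = -4333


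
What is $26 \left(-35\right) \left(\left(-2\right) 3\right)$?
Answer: $5460$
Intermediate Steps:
$26 \left(-35\right) \left(\left(-2\right) 3\right) = \left(-910\right) \left(-6\right) = 5460$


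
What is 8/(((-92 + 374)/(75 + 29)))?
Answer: 416/141 ≈ 2.9504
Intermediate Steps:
8/(((-92 + 374)/(75 + 29))) = 8/((282/104)) = 8/((282*(1/104))) = 8/(141/52) = 8*(52/141) = 416/141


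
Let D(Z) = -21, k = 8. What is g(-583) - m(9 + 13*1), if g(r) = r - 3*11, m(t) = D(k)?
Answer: -595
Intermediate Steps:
m(t) = -21
g(r) = -33 + r (g(r) = r - 33 = -33 + r)
g(-583) - m(9 + 13*1) = (-33 - 583) - 1*(-21) = -616 + 21 = -595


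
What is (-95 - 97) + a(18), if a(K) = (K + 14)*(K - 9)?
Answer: 96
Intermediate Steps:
a(K) = (-9 + K)*(14 + K) (a(K) = (14 + K)*(-9 + K) = (-9 + K)*(14 + K))
(-95 - 97) + a(18) = (-95 - 97) + (-126 + 18² + 5*18) = -192 + (-126 + 324 + 90) = -192 + 288 = 96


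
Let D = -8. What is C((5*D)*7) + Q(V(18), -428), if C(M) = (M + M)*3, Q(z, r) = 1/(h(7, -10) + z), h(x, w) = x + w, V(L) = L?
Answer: -25199/15 ≈ -1679.9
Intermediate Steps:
h(x, w) = w + x
Q(z, r) = 1/(-3 + z) (Q(z, r) = 1/((-10 + 7) + z) = 1/(-3 + z))
C(M) = 6*M (C(M) = (2*M)*3 = 6*M)
C((5*D)*7) + Q(V(18), -428) = 6*((5*(-8))*7) + 1/(-3 + 18) = 6*(-40*7) + 1/15 = 6*(-280) + 1/15 = -1680 + 1/15 = -25199/15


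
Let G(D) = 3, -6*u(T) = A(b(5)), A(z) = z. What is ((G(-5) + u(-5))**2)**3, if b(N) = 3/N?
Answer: 594823321/1000000 ≈ 594.82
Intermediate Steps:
u(T) = -1/10 (u(T) = -1/(2*5) = -1/6*3/5 = -1/10)
((G(-5) + u(-5))**2)**3 = ((3 - 1/10)**2)**3 = ((29/10)**2)**3 = (841/100)**3 = 594823321/1000000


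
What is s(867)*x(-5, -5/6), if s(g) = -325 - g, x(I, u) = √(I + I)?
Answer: -1192*I*√10 ≈ -3769.4*I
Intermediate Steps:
x(I, u) = √2*√I (x(I, u) = √(2*I) = √2*√I)
s(867)*x(-5, -5/6) = (-325 - 1*867)*(√2*√(-5)) = (-325 - 867)*(√2*(I*√5)) = -1192*I*√10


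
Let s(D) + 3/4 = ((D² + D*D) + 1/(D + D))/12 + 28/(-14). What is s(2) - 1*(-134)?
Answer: 2111/16 ≈ 131.94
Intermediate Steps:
s(D) = -11/4 + D²/6 + 1/(24*D) (s(D) = -¾ + (((D² + D*D) + 1/(D + D))/12 + 28/(-14)) = -¾ + (((D² + D²) + 1/(2*D))*(1/12) + 28*(-1/14)) = -¾ + ((2*D² + 1/(2*D))*(1/12) - 2) = -¾ + ((1/(2*D) + 2*D²)*(1/12) - 2) = -¾ + ((D²/6 + 1/(24*D)) - 2) = -¾ + (-2 + D²/6 + 1/(24*D)) = -11/4 + D²/6 + 1/(24*D))
s(2) - 1*(-134) = (1/24)*(1 - 66*2 + 4*2³)/2 - 1*(-134) = (1/24)*(½)*(1 - 132 + 4*8) + 134 = (1/24)*(½)*(1 - 132 + 32) + 134 = (1/24)*(½)*(-99) + 134 = -33/16 + 134 = 2111/16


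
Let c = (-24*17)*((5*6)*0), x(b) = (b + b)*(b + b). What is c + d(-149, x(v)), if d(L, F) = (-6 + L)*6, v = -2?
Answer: -930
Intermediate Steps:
x(b) = 4*b² (x(b) = (2*b)*(2*b) = 4*b²)
d(L, F) = -36 + 6*L
c = 0 (c = -12240*0 = -408*0 = 0)
c + d(-149, x(v)) = 0 + (-36 + 6*(-149)) = 0 + (-36 - 894) = 0 - 930 = -930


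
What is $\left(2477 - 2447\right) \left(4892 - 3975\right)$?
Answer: $27510$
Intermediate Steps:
$\left(2477 - 2447\right) \left(4892 - 3975\right) = \left(2477 - 2447\right) 917 = 30 \cdot 917 = 27510$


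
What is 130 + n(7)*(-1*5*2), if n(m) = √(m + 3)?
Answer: 130 - 10*√10 ≈ 98.377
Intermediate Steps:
n(m) = √(3 + m)
130 + n(7)*(-1*5*2) = 130 + √(3 + 7)*(-1*5*2) = 130 + √10*(-5*2) = 130 + √10*(-10) = 130 - 10*√10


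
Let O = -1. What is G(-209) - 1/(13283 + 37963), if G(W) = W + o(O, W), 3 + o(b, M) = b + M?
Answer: -21625813/51246 ≈ -422.00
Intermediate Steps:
o(b, M) = -3 + M + b (o(b, M) = -3 + (b + M) = -3 + (M + b) = -3 + M + b)
G(W) = -4 + 2*W (G(W) = W + (-3 + W - 1) = W + (-4 + W) = -4 + 2*W)
G(-209) - 1/(13283 + 37963) = (-4 + 2*(-209)) - 1/(13283 + 37963) = (-4 - 418) - 1/51246 = -422 - 1*1/51246 = -422 - 1/51246 = -21625813/51246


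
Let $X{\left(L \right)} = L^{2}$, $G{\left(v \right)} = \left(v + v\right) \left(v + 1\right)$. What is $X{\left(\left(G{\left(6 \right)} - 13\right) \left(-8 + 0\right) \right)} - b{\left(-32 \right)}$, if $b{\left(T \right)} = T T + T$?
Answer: $321632$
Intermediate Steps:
$b{\left(T \right)} = T + T^{2}$ ($b{\left(T \right)} = T^{2} + T = T + T^{2}$)
$G{\left(v \right)} = 2 v \left(1 + v\right)$
$X{\left(\left(G{\left(6 \right)} - 13\right) \left(-8 + 0\right) \right)} - b{\left(-32 \right)} = \left(\left(2 \cdot 6 \left(1 + 6\right) - 13\right) \left(-8 + 0\right)\right)^{2} - - 32 \left(1 - 32\right) = \left(\left(2 \cdot 6 \cdot 7 - 13\right) \left(-8\right)\right)^{2} - \left(-32\right) \left(-31\right) = \left(\left(84 - 13\right) \left(-8\right)\right)^{2} - 992 = \left(71 \left(-8\right)\right)^{2} - 992 = \left(-568\right)^{2} - 992 = 322624 - 992 = 321632$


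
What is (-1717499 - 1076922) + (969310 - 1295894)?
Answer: -3121005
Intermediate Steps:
(-1717499 - 1076922) + (969310 - 1295894) = -2794421 - 326584 = -3121005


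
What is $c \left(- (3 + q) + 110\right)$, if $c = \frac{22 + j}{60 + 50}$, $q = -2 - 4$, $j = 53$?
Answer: $\frac{1695}{22} \approx 77.045$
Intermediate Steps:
$q = -6$ ($q = -2 - 4 = -6$)
$c = \frac{15}{22}$ ($c = \frac{22 + 53}{60 + 50} = \frac{75}{110} = 75 \cdot \frac{1}{110} = \frac{15}{22} \approx 0.68182$)
$c \left(- (3 + q) + 110\right) = \frac{15 \left(- (3 - 6) + 110\right)}{22} = \frac{15 \left(\left(-1\right) \left(-3\right) + 110\right)}{22} = \frac{15 \left(3 + 110\right)}{22} = \frac{15}{22} \cdot 113 = \frac{1695}{22}$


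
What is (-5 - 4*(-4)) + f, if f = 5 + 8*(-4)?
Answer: -16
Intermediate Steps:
f = -27 (f = 5 - 32 = -27)
(-5 - 4*(-4)) + f = (-5 - 4*(-4)) - 27 = (-5 + 16) - 27 = 11 - 27 = -16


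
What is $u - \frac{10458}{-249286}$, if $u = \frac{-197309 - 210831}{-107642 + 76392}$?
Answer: $\frac{5103520027}{389509375} \approx 13.102$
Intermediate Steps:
$u = \frac{40814}{3125}$ ($u = - \frac{408140}{-31250} = \left(-408140\right) \left(- \frac{1}{31250}\right) = \frac{40814}{3125} \approx 13.06$)
$u - \frac{10458}{-249286} = \frac{40814}{3125} - \frac{10458}{-249286} = \frac{40814}{3125} - - \frac{5229}{124643} = \frac{40814}{3125} + \frac{5229}{124643} = \frac{5103520027}{389509375}$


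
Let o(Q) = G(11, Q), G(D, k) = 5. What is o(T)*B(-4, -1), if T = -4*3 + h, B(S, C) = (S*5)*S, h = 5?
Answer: 400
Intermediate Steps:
B(S, C) = 5*S**2 (B(S, C) = (5*S)*S = 5*S**2)
T = -7 (T = -4*3 + 5 = -12 + 5 = -7)
o(Q) = 5
o(T)*B(-4, -1) = 5*(5*(-4)**2) = 5*(5*16) = 5*80 = 400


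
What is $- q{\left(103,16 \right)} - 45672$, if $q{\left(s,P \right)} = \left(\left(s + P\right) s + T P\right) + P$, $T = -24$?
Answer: $-57561$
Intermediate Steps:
$q{\left(s,P \right)} = - 23 P + s \left(P + s\right)$ ($q{\left(s,P \right)} = \left(\left(s + P\right) s - 24 P\right) + P = \left(\left(P + s\right) s - 24 P\right) + P = \left(s \left(P + s\right) - 24 P\right) + P = \left(- 24 P + s \left(P + s\right)\right) + P = - 23 P + s \left(P + s\right)$)
$- q{\left(103,16 \right)} - 45672 = - (103^{2} - 368 + 16 \cdot 103) - 45672 = - (10609 - 368 + 1648) - 45672 = \left(-1\right) 11889 - 45672 = -11889 - 45672 = -57561$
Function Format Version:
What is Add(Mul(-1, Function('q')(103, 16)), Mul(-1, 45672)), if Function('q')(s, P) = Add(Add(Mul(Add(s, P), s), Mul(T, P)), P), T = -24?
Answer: -57561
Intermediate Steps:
Function('q')(s, P) = Add(Mul(-23, P), Mul(s, Add(P, s))) (Function('q')(s, P) = Add(Add(Mul(Add(s, P), s), Mul(-24, P)), P) = Add(Add(Mul(Add(P, s), s), Mul(-24, P)), P) = Add(Add(Mul(s, Add(P, s)), Mul(-24, P)), P) = Add(Add(Mul(-24, P), Mul(s, Add(P, s))), P) = Add(Mul(-23, P), Mul(s, Add(P, s))))
Add(Mul(-1, Function('q')(103, 16)), Mul(-1, 45672)) = Add(Mul(-1, Add(Pow(103, 2), Mul(-23, 16), Mul(16, 103))), Mul(-1, 45672)) = Add(Mul(-1, Add(10609, -368, 1648)), -45672) = Add(Mul(-1, 11889), -45672) = Add(-11889, -45672) = -57561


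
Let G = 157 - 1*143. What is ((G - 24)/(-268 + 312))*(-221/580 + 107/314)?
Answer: 3667/400664 ≈ 0.0091523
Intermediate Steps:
G = 14 (G = 157 - 143 = 14)
((G - 24)/(-268 + 312))*(-221/580 + 107/314) = ((14 - 24)/(-268 + 312))*(-221/580 + 107/314) = (-10/44)*(-221*1/580 + 107*(1/314)) = (-10*1/44)*(-221/580 + 107/314) = -5/22*(-3667/91060) = 3667/400664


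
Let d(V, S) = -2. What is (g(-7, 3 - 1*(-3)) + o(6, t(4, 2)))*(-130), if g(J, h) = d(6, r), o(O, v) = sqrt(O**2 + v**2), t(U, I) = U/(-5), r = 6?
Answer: 260 - 52*sqrt(229) ≈ -526.90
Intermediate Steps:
t(U, I) = -U/5 (t(U, I) = U*(-1/5) = -U/5)
g(J, h) = -2
(g(-7, 3 - 1*(-3)) + o(6, t(4, 2)))*(-130) = (-2 + sqrt(6**2 + (-1/5*4)**2))*(-130) = (-2 + sqrt(36 + (-4/5)**2))*(-130) = (-2 + sqrt(36 + 16/25))*(-130) = (-2 + sqrt(916/25))*(-130) = (-2 + 2*sqrt(229)/5)*(-130) = 260 - 52*sqrt(229)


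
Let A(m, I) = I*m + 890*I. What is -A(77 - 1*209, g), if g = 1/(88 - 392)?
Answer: 379/152 ≈ 2.4934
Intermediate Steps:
g = -1/304 (g = 1/(-304) = -1/304 ≈ -0.0032895)
A(m, I) = 890*I + I*m
-A(77 - 1*209, g) = -(-1)*(890 + (77 - 1*209))/304 = -(-1)*(890 + (77 - 209))/304 = -(-1)*(890 - 132)/304 = -(-1)*758/304 = -1*(-379/152) = 379/152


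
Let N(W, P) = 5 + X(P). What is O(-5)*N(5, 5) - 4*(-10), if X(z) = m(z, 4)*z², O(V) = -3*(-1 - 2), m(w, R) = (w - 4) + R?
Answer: 1210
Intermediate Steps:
m(w, R) = -4 + R + w (m(w, R) = (-4 + w) + R = -4 + R + w)
O(V) = 9 (O(V) = -3*(-3) = 9)
X(z) = z³ (X(z) = (-4 + 4 + z)*z² = z*z² = z³)
N(W, P) = 5 + P³
O(-5)*N(5, 5) - 4*(-10) = 9*(5 + 5³) - 4*(-10) = 9*(5 + 125) + 40 = 9*130 + 40 = 1170 + 40 = 1210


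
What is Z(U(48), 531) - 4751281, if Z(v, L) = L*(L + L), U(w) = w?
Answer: -4187359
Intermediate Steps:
Z(v, L) = 2*L**2 (Z(v, L) = L*(2*L) = 2*L**2)
Z(U(48), 531) - 4751281 = 2*531**2 - 4751281 = 2*281961 - 4751281 = 563922 - 4751281 = -4187359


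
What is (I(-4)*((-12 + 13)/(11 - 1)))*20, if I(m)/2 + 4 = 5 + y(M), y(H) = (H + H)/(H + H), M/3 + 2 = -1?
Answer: 8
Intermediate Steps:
M = -9 (M = -6 + 3*(-1) = -6 - 3 = -9)
y(H) = 1 (y(H) = (2*H)/((2*H)) = (2*H)*(1/(2*H)) = 1)
I(m) = 4 (I(m) = -8 + 2*(5 + 1) = -8 + 2*6 = -8 + 12 = 4)
(I(-4)*((-12 + 13)/(11 - 1)))*20 = (4*((-12 + 13)/(11 - 1)))*20 = (4*(1/10))*20 = (2/5)*20 = 8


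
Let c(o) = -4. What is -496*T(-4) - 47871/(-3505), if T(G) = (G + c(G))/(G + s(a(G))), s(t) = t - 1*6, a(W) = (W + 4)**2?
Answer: -1342913/3505 ≈ -383.14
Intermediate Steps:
a(W) = (4 + W)**2
s(t) = -6 + t (s(t) = t - 6 = -6 + t)
T(G) = (-4 + G)/(-6 + G + (4 + G)**2) (T(G) = (G - 4)/(G + (-6 + (4 + G)**2)) = (-4 + G)/(-6 + G + (4 + G)**2))
-496*T(-4) - 47871/(-3505) = -496*(-4 - 4)/(-6 - 4 + (4 - 4)**2) - 47871/(-3505) = -496*(-8)/(-6 - 4 + 0**2) - 47871*(-1)/3505 = -496*(-8)/(-6 - 4 + 0) - 1*(-47871/3505) = -496*(-8)/(-10) + 47871/3505 = -(-248)*(-8)/5 + 47871/3505 = -496*4/5 + 47871/3505 = -1984/5 + 47871/3505 = -1342913/3505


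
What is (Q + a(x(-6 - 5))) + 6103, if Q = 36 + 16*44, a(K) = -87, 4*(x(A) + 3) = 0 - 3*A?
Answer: 6756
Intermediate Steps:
x(A) = -3 - 3*A/4 (x(A) = -3 + (0 - 3*A)/4 = -3 + (-3*A)/4 = -3 - 3*A/4)
Q = 740 (Q = 36 + 704 = 740)
(Q + a(x(-6 - 5))) + 6103 = (740 - 87) + 6103 = 653 + 6103 = 6756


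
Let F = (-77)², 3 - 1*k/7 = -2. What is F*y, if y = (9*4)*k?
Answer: 7470540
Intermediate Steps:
k = 35 (k = 21 - 7*(-2) = 21 + 14 = 35)
y = 1260 (y = (9*4)*35 = 36*35 = 1260)
F = 5929
F*y = 5929*1260 = 7470540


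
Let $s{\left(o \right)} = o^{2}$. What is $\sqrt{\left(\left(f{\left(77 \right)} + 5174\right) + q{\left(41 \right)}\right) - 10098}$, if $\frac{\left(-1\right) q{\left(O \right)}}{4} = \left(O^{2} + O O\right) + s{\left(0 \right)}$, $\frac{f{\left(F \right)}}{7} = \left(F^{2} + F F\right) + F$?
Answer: $\sqrt{65173} \approx 255.29$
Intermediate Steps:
$f{\left(F \right)} = 7 F + 14 F^{2}$ ($f{\left(F \right)} = 7 \left(\left(F^{2} + F F\right) + F\right) = 7 \left(\left(F^{2} + F^{2}\right) + F\right) = 7 \left(2 F^{2} + F\right) = 7 \left(F + 2 F^{2}\right) = 7 F + 14 F^{2}$)
$q{\left(O \right)} = - 8 O^{2}$ ($q{\left(O \right)} = - 4 \left(\left(O^{2} + O O\right) + 0^{2}\right) = - 4 \left(\left(O^{2} + O^{2}\right) + 0\right) = - 4 \left(2 O^{2} + 0\right) = - 4 \cdot 2 O^{2} = - 8 O^{2}$)
$\sqrt{\left(\left(f{\left(77 \right)} + 5174\right) + q{\left(41 \right)}\right) - 10098} = \sqrt{\left(\left(7 \cdot 77 \left(1 + 2 \cdot 77\right) + 5174\right) - 8 \cdot 41^{2}\right) - 10098} = \sqrt{\left(\left(7 \cdot 77 \left(1 + 154\right) + 5174\right) - 13448\right) - 10098} = \sqrt{\left(\left(7 \cdot 77 \cdot 155 + 5174\right) - 13448\right) - 10098} = \sqrt{\left(\left(83545 + 5174\right) - 13448\right) - 10098} = \sqrt{\left(88719 - 13448\right) - 10098} = \sqrt{75271 - 10098} = \sqrt{65173}$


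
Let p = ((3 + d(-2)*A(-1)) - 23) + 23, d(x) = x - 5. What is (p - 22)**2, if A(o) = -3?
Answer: 4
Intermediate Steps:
d(x) = -5 + x
p = 24 (p = ((3 + (-5 - 2)*(-3)) - 23) + 23 = ((3 - 7*(-3)) - 23) + 23 = ((3 + 21) - 23) + 23 = (24 - 23) + 23 = 1 + 23 = 24)
(p - 22)**2 = (24 - 22)**2 = 2**2 = 4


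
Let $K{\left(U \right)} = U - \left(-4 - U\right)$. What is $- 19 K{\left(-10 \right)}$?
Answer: $304$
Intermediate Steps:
$K{\left(U \right)} = 4 + 2 U$ ($K{\left(U \right)} = U + \left(4 + U\right) = 4 + 2 U$)
$- 19 K{\left(-10 \right)} = - 19 \left(4 + 2 \left(-10\right)\right) = - 19 \left(4 - 20\right) = \left(-19\right) \left(-16\right) = 304$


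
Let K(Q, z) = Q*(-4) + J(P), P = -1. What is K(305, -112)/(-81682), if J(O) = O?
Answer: 1221/81682 ≈ 0.014948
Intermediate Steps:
K(Q, z) = -1 - 4*Q (K(Q, z) = Q*(-4) - 1 = -4*Q - 1 = -1 - 4*Q)
K(305, -112)/(-81682) = (-1 - 4*305)/(-81682) = (-1 - 1220)*(-1/81682) = -1221*(-1/81682) = 1221/81682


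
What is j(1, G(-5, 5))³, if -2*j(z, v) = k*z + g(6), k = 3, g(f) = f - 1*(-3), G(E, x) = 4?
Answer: -216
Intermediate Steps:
g(f) = 3 + f (g(f) = f + 3 = 3 + f)
j(z, v) = -9/2 - 3*z/2 (j(z, v) = -(3*z + (3 + 6))/2 = -(3*z + 9)/2 = -(9 + 3*z)/2 = -9/2 - 3*z/2)
j(1, G(-5, 5))³ = (-9/2 - 3/2*1)³ = (-9/2 - 3/2)³ = (-6)³ = -216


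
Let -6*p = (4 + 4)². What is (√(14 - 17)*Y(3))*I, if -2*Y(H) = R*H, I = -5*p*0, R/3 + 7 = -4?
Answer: 0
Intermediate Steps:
R = -33 (R = -21 + 3*(-4) = -21 - 12 = -33)
p = -32/3 (p = -(4 + 4)²/6 = -⅙*8² = -⅙*64 = -32/3 ≈ -10.667)
I = 0 (I = -5*(-32/3)*0 = (160/3)*0 = 0)
Y(H) = 33*H/2 (Y(H) = -(-33)*H/2 = 33*H/2)
(√(14 - 17)*Y(3))*I = (√(14 - 17)*((33/2)*3))*0 = (√(-3)*(99/2))*0 = ((I*√3)*(99/2))*0 = (99*I*√3/2)*0 = 0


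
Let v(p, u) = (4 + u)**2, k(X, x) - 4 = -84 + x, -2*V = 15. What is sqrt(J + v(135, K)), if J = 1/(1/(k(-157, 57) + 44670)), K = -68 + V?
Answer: sqrt(199037)/2 ≈ 223.07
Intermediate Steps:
V = -15/2 (V = -1/2*15 = -15/2 ≈ -7.5000)
k(X, x) = -80 + x (k(X, x) = 4 + (-84 + x) = -80 + x)
K = -151/2 (K = -68 - 15/2 = -151/2 ≈ -75.500)
J = 44647 (J = 1/(1/((-80 + 57) + 44670)) = 1/(1/(-23 + 44670)) = 1/(1/44647) = 44647)
sqrt(J + v(135, K)) = sqrt(44647 + (4 - 151/2)**2) = sqrt(44647 + (-143/2)**2) = sqrt(44647 + 20449/4) = sqrt(199037/4) = sqrt(199037)/2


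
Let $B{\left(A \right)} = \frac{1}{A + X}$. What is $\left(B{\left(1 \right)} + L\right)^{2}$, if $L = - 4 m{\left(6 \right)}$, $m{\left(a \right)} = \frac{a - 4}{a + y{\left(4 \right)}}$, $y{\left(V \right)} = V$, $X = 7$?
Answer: $\frac{729}{1600} \approx 0.45563$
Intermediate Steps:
$m{\left(a \right)} = \frac{-4 + a}{4 + a}$ ($m{\left(a \right)} = \frac{a - 4}{a + 4} = \frac{-4 + a}{4 + a}$)
$B{\left(A \right)} = \frac{1}{7 + A}$ ($B{\left(A \right)} = \frac{1}{A + 7} = \frac{1}{7 + A}$)
$L = - \frac{4}{5}$ ($L = - 4 \frac{-4 + 6}{4 + 6} = - 4 \cdot \frac{1}{10} \cdot 2 = \left(-4\right) \frac{1}{5} = - \frac{4}{5} \approx -0.8$)
$\left(B{\left(1 \right)} + L\right)^{2} = \left(\frac{1}{7 + 1} - \frac{4}{5}\right)^{2} = \left(\frac{1}{8} - \frac{4}{5}\right)^{2} = \left(- \frac{27}{40}\right)^{2} = \frac{729}{1600}$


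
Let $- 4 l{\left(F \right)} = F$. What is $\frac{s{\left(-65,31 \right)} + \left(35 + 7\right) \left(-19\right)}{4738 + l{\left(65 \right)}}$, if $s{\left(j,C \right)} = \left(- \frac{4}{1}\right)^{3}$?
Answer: $- \frac{3448}{18887} \approx -0.18256$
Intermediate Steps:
$s{\left(j,C \right)} = -64$ ($s{\left(j,C \right)} = \left(\left(-4\right) 1\right)^{3} = \left(-4\right)^{3} = -64$)
$l{\left(F \right)} = - \frac{F}{4}$
$\frac{s{\left(-65,31 \right)} + \left(35 + 7\right) \left(-19\right)}{4738 + l{\left(65 \right)}} = \frac{-64 + \left(35 + 7\right) \left(-19\right)}{4738 - \frac{65}{4}} = \frac{-64 + 42 \left(-19\right)}{4738 - \frac{65}{4}} = \frac{-64 - 798}{\frac{18887}{4}} = \left(-862\right) \frac{4}{18887} = - \frac{3448}{18887}$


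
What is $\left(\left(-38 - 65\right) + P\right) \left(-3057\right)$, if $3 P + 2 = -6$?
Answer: $323023$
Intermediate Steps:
$P = - \frac{8}{3}$ ($P = - \frac{2}{3} + \frac{1}{3} \left(-6\right) = - \frac{2}{3} - 2 = - \frac{8}{3} \approx -2.6667$)
$\left(\left(-38 - 65\right) + P\right) \left(-3057\right) = \left(\left(-38 - 65\right) - \frac{8}{3}\right) \left(-3057\right) = \left(-103 - \frac{8}{3}\right) \left(-3057\right) = \left(- \frac{317}{3}\right) \left(-3057\right) = 323023$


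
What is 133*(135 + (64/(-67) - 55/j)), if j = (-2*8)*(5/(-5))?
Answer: 18621463/1072 ≈ 17371.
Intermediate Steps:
j = 16 (j = -80*(-1)/5 = -16*(-1) = 16)
133*(135 + (64/(-67) - 55/j)) = 133*(135 + (64/(-67) - 55/16)) = 133*(135 + (64*(-1/67) - 55*1/16)) = 133*(135 + (-64/67 - 55/16)) = 133*(135 - 4709/1072) = 133*(140011/1072) = 18621463/1072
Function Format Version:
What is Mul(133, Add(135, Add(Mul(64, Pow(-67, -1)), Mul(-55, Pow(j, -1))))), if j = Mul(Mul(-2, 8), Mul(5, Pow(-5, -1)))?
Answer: Rational(18621463, 1072) ≈ 17371.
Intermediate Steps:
j = 16 (j = Mul(-16, Mul(5, Rational(-1, 5))) = Mul(-16, -1) = 16)
Mul(133, Add(135, Add(Mul(64, Pow(-67, -1)), Mul(-55, Pow(j, -1))))) = Mul(133, Add(135, Add(Mul(64, Pow(-67, -1)), Mul(-55, Pow(16, -1))))) = Mul(133, Add(135, Add(Mul(64, Rational(-1, 67)), Mul(-55, Rational(1, 16))))) = Mul(133, Add(135, Add(Rational(-64, 67), Rational(-55, 16)))) = Mul(133, Add(135, Rational(-4709, 1072))) = Mul(133, Rational(140011, 1072)) = Rational(18621463, 1072)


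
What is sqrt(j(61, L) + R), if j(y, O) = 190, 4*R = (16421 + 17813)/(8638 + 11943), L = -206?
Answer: sqrt(322623516314)/41162 ≈ 13.799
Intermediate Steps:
R = 17117/41162 (R = ((16421 + 17813)/(8638 + 11943))/4 = (34234/20581)/4 = (34234*(1/20581))/4 = (1/4)*(34234/20581) = 17117/41162 ≈ 0.41584)
sqrt(j(61, L) + R) = sqrt(190 + 17117/41162) = sqrt(7837897/41162) = sqrt(322623516314)/41162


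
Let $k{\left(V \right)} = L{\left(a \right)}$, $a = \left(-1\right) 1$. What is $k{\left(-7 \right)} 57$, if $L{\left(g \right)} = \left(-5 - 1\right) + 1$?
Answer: $-285$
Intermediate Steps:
$a = -1$
$L{\left(g \right)} = -5$ ($L{\left(g \right)} = -6 + 1 = -5$)
$k{\left(V \right)} = -5$
$k{\left(-7 \right)} 57 = \left(-5\right) 57 = -285$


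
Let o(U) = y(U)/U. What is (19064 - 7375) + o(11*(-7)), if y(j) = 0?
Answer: 11689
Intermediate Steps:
o(U) = 0 (o(U) = 0/U = 0)
(19064 - 7375) + o(11*(-7)) = (19064 - 7375) + 0 = 11689 + 0 = 11689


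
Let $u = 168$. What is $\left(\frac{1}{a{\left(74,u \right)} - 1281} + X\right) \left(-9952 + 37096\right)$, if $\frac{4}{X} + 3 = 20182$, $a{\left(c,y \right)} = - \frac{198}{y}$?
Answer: $- \frac{1270966528}{80494031} \approx -15.79$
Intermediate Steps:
$X = \frac{4}{20179}$ ($X = \frac{4}{-3 + 20182} = \frac{4}{20179} \approx 0.00019823$)
$\left(\frac{1}{a{\left(74,u \right)} - 1281} + X\right) \left(-9952 + 37096\right) = \left(\frac{1}{- \frac{198}{168} - 1281} + \frac{4}{20179}\right) \left(-9952 + 37096\right) = \left(\frac{1}{\left(-198\right) \frac{1}{168} - 1281} + \frac{4}{20179}\right) 27144 = \left(\frac{1}{- \frac{33}{28} - 1281} + \frac{4}{20179}\right) 27144 = \left(\frac{1}{- \frac{35901}{28}} + \frac{4}{20179}\right) 27144 = \left(- \frac{28}{35901} + \frac{4}{20179}\right) 27144 = \left(- \frac{421408}{724446279}\right) 27144 = - \frac{1270966528}{80494031}$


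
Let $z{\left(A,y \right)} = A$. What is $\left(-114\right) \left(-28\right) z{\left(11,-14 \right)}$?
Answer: $35112$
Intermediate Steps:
$\left(-114\right) \left(-28\right) z{\left(11,-14 \right)} = \left(-114\right) \left(-28\right) 11 = 3192 \cdot 11 = 35112$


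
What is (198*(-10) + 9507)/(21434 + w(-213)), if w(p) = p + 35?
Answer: 7527/21256 ≈ 0.35411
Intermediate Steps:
w(p) = 35 + p
(198*(-10) + 9507)/(21434 + w(-213)) = (198*(-10) + 9507)/(21434 + (35 - 213)) = (-1980 + 9507)/(21434 - 178) = 7527/21256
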